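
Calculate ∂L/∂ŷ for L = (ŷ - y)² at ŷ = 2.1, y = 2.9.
∂L/∂ŷ = -1.6

∂L/∂ŷ = 2(ŷ - y) = 2(2.1 - 2.9) = 2(-0.8) = -1.6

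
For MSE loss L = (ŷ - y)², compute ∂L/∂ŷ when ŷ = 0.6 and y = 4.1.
∂L/∂ŷ = -7.0

∂L/∂ŷ = 2(ŷ - y) = 2(0.6 - 4.1) = 2(-3.5) = -7.0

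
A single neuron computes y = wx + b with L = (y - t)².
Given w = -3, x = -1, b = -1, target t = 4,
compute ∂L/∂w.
∂L/∂w = 4

y = wx + b = (-3)(-1) + -1 = 2
∂L/∂y = 2(y - t) = 2(2 - 4) = -4
∂y/∂w = x = -1
∂L/∂w = ∂L/∂y · ∂y/∂w = -4 × -1 = 4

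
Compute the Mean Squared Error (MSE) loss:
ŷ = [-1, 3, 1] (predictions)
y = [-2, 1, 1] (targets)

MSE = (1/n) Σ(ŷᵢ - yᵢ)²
MSE = 1.667

MSE = (1/3)((-1--2)² + (3-1)² + (1-1)²) = (1/3)(1 + 4 + 0) = 1.667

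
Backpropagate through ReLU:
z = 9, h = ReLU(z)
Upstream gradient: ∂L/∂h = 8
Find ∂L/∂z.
∂L/∂z = 8

h = ReLU(9) = 9
Since z > 0: ∂h/∂z = 1
∂L/∂z = ∂L/∂h · ∂h/∂z = 8 × 1 = 8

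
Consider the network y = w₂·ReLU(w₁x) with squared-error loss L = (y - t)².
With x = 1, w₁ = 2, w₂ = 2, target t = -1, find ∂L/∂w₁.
∂L/∂w₁ = 20

Forward pass:
z = w₁x = 2×1 = 2
h = ReLU(2) = 2
y = w₂h = 2×2 = 4

Backward pass:
∂L/∂y = 2(y - t) = 2(4 - -1) = 10
∂y/∂h = w₂ = 2
∂h/∂z = 1 (ReLU derivative)
∂z/∂w₁ = x = 1

∂L/∂w₁ = 10 × 2 × 1 × 1 = 20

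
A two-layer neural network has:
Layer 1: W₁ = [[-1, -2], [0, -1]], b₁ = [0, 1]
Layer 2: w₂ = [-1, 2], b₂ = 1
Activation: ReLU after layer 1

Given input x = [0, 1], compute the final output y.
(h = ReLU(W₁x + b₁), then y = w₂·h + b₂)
y = 1

Layer 1 pre-activation: z₁ = [-2, 0]
After ReLU: h = [0, 0]
Layer 2 output: y = -1×0 + 2×0 + 1 = 1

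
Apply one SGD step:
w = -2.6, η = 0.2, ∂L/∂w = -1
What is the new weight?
w_new = -2.4

w_new = w - η·∂L/∂w = -2.6 - 0.2×(-1) = -2.6 - (-0.2) = -2.4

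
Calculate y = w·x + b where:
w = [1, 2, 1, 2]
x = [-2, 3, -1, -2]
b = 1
y = 0

y = (1)(-2) + (2)(3) + (1)(-1) + (2)(-2) + 1 = 0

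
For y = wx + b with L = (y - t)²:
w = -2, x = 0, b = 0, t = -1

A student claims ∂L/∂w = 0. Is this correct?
Correct

y = (-2)(0) + 0 = 0
∂L/∂y = 2(y - t) = 2(0 - -1) = 2
∂y/∂w = x = 0
∂L/∂w = 2 × 0 = 0

Claimed value: 0
Correct: The correct gradient is 0.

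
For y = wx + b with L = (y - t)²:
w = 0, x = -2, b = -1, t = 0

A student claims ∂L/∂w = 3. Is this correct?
Incorrect

y = (0)(-2) + -1 = -1
∂L/∂y = 2(y - t) = 2(-1 - 0) = -2
∂y/∂w = x = -2
∂L/∂w = -2 × -2 = 4

Claimed value: 3
Incorrect: The correct gradient is 4.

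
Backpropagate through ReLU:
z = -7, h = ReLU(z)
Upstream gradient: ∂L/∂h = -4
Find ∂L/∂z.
∂L/∂z = 0

h = ReLU(-7) = 0
Since z < 0: ∂h/∂z = 0
∂L/∂z = ∂L/∂h · ∂h/∂z = -4 × 0 = 0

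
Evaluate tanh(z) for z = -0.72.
-0.6169

tanh(-0.72) = (e^(-0.72) - e^(0.72))/(e^(-0.72) + e^(0.72)) = -0.6169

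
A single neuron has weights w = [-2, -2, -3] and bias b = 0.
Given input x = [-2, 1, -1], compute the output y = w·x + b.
y = 5

y = (-2)(-2) + (-2)(1) + (-3)(-1) + 0 = 5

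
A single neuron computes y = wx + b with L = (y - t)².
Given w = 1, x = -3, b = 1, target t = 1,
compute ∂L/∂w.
∂L/∂w = 18

y = wx + b = (1)(-3) + 1 = -2
∂L/∂y = 2(y - t) = 2(-2 - 1) = -6
∂y/∂w = x = -3
∂L/∂w = ∂L/∂y · ∂y/∂w = -6 × -3 = 18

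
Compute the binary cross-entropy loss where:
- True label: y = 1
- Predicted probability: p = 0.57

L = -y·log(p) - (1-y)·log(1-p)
L = 0.5621

L = -1·log(0.57) - 0·log(0.43) = -log(0.57) = 0.5621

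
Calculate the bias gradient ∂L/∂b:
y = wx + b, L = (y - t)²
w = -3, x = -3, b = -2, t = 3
∂L/∂b = 8

y = wx + b = (-3)(-3) + -2 = 7
∂L/∂y = 2(y - t) = 2(7 - 3) = 8
∂y/∂b = 1
∂L/∂b = ∂L/∂y · ∂y/∂b = 8 × 1 = 8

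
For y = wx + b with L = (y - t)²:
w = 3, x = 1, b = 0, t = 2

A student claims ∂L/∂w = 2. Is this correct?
Correct

y = (3)(1) + 0 = 3
∂L/∂y = 2(y - t) = 2(3 - 2) = 2
∂y/∂w = x = 1
∂L/∂w = 2 × 1 = 2

Claimed value: 2
Correct: The correct gradient is 2.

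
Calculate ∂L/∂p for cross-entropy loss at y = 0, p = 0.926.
∂L/∂p = 13.51

∂L/∂p = -y/p + (1-y)/(1-p) = 0 + 1/0.074 = 13.51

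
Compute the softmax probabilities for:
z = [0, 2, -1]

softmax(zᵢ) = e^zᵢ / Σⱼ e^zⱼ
p = [0.1142, 0.8438, 0.042]

exp(z) = [1, 7.389, 0.3679]
Sum = 8.757
p = [0.1142, 0.8438, 0.042]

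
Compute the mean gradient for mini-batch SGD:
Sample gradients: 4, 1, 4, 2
Average gradient = 2.75

Average = (1/4)(4 + 1 + 4 + 2) = 11/4 = 2.75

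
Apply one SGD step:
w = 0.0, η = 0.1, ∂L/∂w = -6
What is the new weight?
w_new = 0.6

w_new = w - η·∂L/∂w = 0.0 - 0.1×(-6) = 0.0 - (-0.6) = 0.6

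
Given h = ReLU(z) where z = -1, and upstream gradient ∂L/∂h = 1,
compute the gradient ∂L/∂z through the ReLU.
∂L/∂z = 0

h = ReLU(-1) = 0
Since z < 0: ∂h/∂z = 0
∂L/∂z = ∂L/∂h · ∂h/∂z = 1 × 0 = 0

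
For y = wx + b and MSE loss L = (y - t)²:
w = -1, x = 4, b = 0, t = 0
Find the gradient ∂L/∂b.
∂L/∂b = -8

y = wx + b = (-1)(4) + 0 = -4
∂L/∂y = 2(y - t) = 2(-4 - 0) = -8
∂y/∂b = 1
∂L/∂b = ∂L/∂y · ∂y/∂b = -8 × 1 = -8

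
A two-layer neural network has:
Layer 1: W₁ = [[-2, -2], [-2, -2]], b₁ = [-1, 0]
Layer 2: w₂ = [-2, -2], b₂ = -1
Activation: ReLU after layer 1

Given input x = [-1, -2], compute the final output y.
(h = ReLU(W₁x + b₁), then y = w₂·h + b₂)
y = -23

Layer 1 pre-activation: z₁ = [5, 6]
After ReLU: h = [5, 6]
Layer 2 output: y = -2×5 + -2×6 + -1 = -23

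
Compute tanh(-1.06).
-0.7857

tanh(-1.06) = (e^(-1.06) - e^(1.06))/(e^(-1.06) + e^(1.06)) = -0.7857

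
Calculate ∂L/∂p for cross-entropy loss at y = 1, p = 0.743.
∂L/∂p = -1.346

∂L/∂p = -y/p + (1-y)/(1-p) = -1/0.743 + 0 = -1.346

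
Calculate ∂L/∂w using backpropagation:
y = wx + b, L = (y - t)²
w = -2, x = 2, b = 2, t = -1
∂L/∂w = -4

y = wx + b = (-2)(2) + 2 = -2
∂L/∂y = 2(y - t) = 2(-2 - -1) = -2
∂y/∂w = x = 2
∂L/∂w = ∂L/∂y · ∂y/∂w = -2 × 2 = -4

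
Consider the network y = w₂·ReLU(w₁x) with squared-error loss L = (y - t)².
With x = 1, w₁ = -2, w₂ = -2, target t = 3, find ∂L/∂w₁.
∂L/∂w₁ = 0

Forward pass:
z = w₁x = -2×1 = -2
h = ReLU(-2) = 0
y = w₂h = -2×0 = 0

Backward pass:
∂L/∂y = 2(y - t) = 2(0 - 3) = -6
∂y/∂h = w₂ = -2
∂h/∂z = 0 (ReLU derivative)
∂z/∂w₁ = x = 1

∂L/∂w₁ = -6 × -2 × 0 × 1 = 0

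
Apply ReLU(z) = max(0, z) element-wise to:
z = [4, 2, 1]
h = [4, 2, 1]

ReLU applied element-wise: max(0,4)=4, max(0,2)=2, max(0,1)=1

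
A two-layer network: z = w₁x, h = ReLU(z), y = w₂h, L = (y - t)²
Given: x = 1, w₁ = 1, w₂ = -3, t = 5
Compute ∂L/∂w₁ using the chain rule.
∂L/∂w₁ = 48

Forward pass:
z = w₁x = 1×1 = 1
h = ReLU(1) = 1
y = w₂h = -3×1 = -3

Backward pass:
∂L/∂y = 2(y - t) = 2(-3 - 5) = -16
∂y/∂h = w₂ = -3
∂h/∂z = 1 (ReLU derivative)
∂z/∂w₁ = x = 1

∂L/∂w₁ = -16 × -3 × 1 × 1 = 48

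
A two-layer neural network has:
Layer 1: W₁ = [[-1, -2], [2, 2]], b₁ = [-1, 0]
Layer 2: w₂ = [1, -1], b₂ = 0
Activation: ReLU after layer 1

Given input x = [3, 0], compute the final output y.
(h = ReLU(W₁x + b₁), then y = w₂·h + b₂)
y = -6

Layer 1 pre-activation: z₁ = [-4, 6]
After ReLU: h = [0, 6]
Layer 2 output: y = 1×0 + -1×6 + 0 = -6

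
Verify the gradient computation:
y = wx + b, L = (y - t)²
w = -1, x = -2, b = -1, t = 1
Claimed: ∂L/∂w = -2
Incorrect

y = (-1)(-2) + -1 = 1
∂L/∂y = 2(y - t) = 2(1 - 1) = 0
∂y/∂w = x = -2
∂L/∂w = 0 × -2 = 0

Claimed value: -2
Incorrect: The correct gradient is 0.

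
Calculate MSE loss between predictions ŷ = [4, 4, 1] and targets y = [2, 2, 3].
MSE = 4

MSE = (1/3)((4-2)² + (4-2)² + (1-3)²) = (1/3)(4 + 4 + 4) = 4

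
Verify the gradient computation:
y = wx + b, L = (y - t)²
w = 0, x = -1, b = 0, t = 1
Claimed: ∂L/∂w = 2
Correct

y = (0)(-1) + 0 = 0
∂L/∂y = 2(y - t) = 2(0 - 1) = -2
∂y/∂w = x = -1
∂L/∂w = -2 × -1 = 2

Claimed value: 2
Correct: The correct gradient is 2.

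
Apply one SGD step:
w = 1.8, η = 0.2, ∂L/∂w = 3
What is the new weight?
w_new = 1.2

w_new = w - η·∂L/∂w = 1.8 - 0.2×(3) = 1.8 - (0.6) = 1.2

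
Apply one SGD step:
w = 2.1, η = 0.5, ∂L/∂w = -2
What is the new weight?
w_new = 3.1

w_new = w - η·∂L/∂w = 2.1 - 0.5×(-2) = 2.1 - (-1) = 3.1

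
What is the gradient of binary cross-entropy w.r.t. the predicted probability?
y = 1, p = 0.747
∂L/∂p = -1.339

∂L/∂p = -y/p + (1-y)/(1-p) = -1/0.747 + 0 = -1.339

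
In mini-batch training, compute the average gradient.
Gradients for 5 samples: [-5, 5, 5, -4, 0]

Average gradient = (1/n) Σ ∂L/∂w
Average gradient = 0.2

Average = (1/5)(-5 + 5 + 5 + -4 + 0) = 1/5 = 0.2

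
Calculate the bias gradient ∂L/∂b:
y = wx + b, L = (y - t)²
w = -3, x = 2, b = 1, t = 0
∂L/∂b = -10

y = wx + b = (-3)(2) + 1 = -5
∂L/∂y = 2(y - t) = 2(-5 - 0) = -10
∂y/∂b = 1
∂L/∂b = ∂L/∂y · ∂y/∂b = -10 × 1 = -10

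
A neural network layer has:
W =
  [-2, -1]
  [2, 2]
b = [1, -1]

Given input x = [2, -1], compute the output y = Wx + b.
y = [-2, 1]

Wx = [-2×2 + -1×-1, 2×2 + 2×-1]
   = [-3, 2]
y = Wx + b = [-3 + 1, 2 + -1] = [-2, 1]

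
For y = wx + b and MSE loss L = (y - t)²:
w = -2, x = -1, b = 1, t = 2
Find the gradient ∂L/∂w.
∂L/∂w = -2

y = wx + b = (-2)(-1) + 1 = 3
∂L/∂y = 2(y - t) = 2(3 - 2) = 2
∂y/∂w = x = -1
∂L/∂w = ∂L/∂y · ∂y/∂w = 2 × -1 = -2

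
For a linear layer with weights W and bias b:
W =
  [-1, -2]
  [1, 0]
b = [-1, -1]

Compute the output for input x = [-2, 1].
y = [-1, -3]

Wx = [-1×-2 + -2×1, 1×-2 + 0×1]
   = [0, -2]
y = Wx + b = [0 + -1, -2 + -1] = [-1, -3]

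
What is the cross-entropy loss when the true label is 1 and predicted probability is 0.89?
L = 0.1165

L = -1·log(0.89) - 0·log(0.11) = -log(0.89) = 0.1165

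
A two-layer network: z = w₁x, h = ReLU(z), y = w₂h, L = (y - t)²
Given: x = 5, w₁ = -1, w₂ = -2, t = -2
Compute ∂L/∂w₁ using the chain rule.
∂L/∂w₁ = 0

Forward pass:
z = w₁x = -1×5 = -5
h = ReLU(-5) = 0
y = w₂h = -2×0 = 0

Backward pass:
∂L/∂y = 2(y - t) = 2(0 - -2) = 4
∂y/∂h = w₂ = -2
∂h/∂z = 0 (ReLU derivative)
∂z/∂w₁ = x = 5

∂L/∂w₁ = 4 × -2 × 0 × 5 = 0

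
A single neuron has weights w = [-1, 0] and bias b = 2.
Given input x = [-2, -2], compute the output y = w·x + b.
y = 4

y = (-1)(-2) + (0)(-2) + 2 = 4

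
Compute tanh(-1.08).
-0.7932

tanh(-1.08) = (e^(-1.08) - e^(1.08))/(e^(-1.08) + e^(1.08)) = -0.7932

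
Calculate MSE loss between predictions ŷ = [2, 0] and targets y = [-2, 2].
MSE = 10

MSE = (1/2)((2--2)² + (0-2)²) = (1/2)(16 + 4) = 10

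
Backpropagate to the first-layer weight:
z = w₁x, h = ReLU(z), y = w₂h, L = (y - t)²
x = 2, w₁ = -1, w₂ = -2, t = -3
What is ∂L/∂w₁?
∂L/∂w₁ = 0

Forward pass:
z = w₁x = -1×2 = -2
h = ReLU(-2) = 0
y = w₂h = -2×0 = 0

Backward pass:
∂L/∂y = 2(y - t) = 2(0 - -3) = 6
∂y/∂h = w₂ = -2
∂h/∂z = 0 (ReLU derivative)
∂z/∂w₁ = x = 2

∂L/∂w₁ = 6 × -2 × 0 × 2 = 0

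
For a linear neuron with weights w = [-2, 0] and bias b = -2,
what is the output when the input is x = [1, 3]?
y = -4

y = (-2)(1) + (0)(3) + -2 = -4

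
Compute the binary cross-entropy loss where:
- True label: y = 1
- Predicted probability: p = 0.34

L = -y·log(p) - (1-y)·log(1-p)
L = 1.079

L = -1·log(0.34) - 0·log(0.66) = -log(0.34) = 1.079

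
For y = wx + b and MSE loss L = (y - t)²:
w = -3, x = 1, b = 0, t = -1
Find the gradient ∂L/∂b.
∂L/∂b = -4

y = wx + b = (-3)(1) + 0 = -3
∂L/∂y = 2(y - t) = 2(-3 - -1) = -4
∂y/∂b = 1
∂L/∂b = ∂L/∂y · ∂y/∂b = -4 × 1 = -4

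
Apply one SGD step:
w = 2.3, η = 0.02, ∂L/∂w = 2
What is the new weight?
w_new = 2.26

w_new = w - η·∂L/∂w = 2.3 - 0.02×(2) = 2.3 - (0.04) = 2.26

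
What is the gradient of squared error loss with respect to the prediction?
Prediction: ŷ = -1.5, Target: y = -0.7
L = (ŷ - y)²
∂L/∂ŷ = -1.6

∂L/∂ŷ = 2(ŷ - y) = 2(-1.5 - -0.7) = 2(-0.8) = -1.6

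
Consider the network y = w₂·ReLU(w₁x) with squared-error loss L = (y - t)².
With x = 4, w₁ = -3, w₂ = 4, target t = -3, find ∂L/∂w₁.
∂L/∂w₁ = 0

Forward pass:
z = w₁x = -3×4 = -12
h = ReLU(-12) = 0
y = w₂h = 4×0 = 0

Backward pass:
∂L/∂y = 2(y - t) = 2(0 - -3) = 6
∂y/∂h = w₂ = 4
∂h/∂z = 0 (ReLU derivative)
∂z/∂w₁ = x = 4

∂L/∂w₁ = 6 × 4 × 0 × 4 = 0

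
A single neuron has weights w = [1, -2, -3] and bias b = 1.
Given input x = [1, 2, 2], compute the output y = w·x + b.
y = -8

y = (1)(1) + (-2)(2) + (-3)(2) + 1 = -8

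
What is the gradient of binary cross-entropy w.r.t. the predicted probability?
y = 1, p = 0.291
∂L/∂p = -3.436

∂L/∂p = -y/p + (1-y)/(1-p) = -1/0.291 + 0 = -3.436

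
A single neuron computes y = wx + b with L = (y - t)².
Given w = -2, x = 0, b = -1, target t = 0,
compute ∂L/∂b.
∂L/∂b = -2

y = wx + b = (-2)(0) + -1 = -1
∂L/∂y = 2(y - t) = 2(-1 - 0) = -2
∂y/∂b = 1
∂L/∂b = ∂L/∂y · ∂y/∂b = -2 × 1 = -2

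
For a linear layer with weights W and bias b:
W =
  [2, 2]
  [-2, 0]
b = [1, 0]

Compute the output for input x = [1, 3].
y = [9, -2]

Wx = [2×1 + 2×3, -2×1 + 0×3]
   = [8, -2]
y = Wx + b = [8 + 1, -2 + 0] = [9, -2]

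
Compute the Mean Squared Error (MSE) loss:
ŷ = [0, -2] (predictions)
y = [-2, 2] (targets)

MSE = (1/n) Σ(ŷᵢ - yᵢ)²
MSE = 10

MSE = (1/2)((0--2)² + (-2-2)²) = (1/2)(4 + 16) = 10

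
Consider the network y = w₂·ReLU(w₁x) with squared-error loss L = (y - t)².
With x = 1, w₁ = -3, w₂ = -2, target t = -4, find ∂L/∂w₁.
∂L/∂w₁ = 0

Forward pass:
z = w₁x = -3×1 = -3
h = ReLU(-3) = 0
y = w₂h = -2×0 = 0

Backward pass:
∂L/∂y = 2(y - t) = 2(0 - -4) = 8
∂y/∂h = w₂ = -2
∂h/∂z = 0 (ReLU derivative)
∂z/∂w₁ = x = 1

∂L/∂w₁ = 8 × -2 × 0 × 1 = 0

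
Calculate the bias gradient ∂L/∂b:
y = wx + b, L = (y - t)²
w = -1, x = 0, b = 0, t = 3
∂L/∂b = -6

y = wx + b = (-1)(0) + 0 = 0
∂L/∂y = 2(y - t) = 2(0 - 3) = -6
∂y/∂b = 1
∂L/∂b = ∂L/∂y · ∂y/∂b = -6 × 1 = -6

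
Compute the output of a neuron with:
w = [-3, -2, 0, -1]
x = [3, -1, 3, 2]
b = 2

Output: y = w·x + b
y = -7

y = (-3)(3) + (-2)(-1) + (0)(3) + (-1)(2) + 2 = -7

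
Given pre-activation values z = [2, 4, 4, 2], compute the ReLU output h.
h = [2, 4, 4, 2]

ReLU applied element-wise: max(0,2)=2, max(0,4)=4, max(0,4)=4, max(0,2)=2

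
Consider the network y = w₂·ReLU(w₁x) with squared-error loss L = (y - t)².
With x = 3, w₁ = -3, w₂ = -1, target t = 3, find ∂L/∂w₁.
∂L/∂w₁ = 0

Forward pass:
z = w₁x = -3×3 = -9
h = ReLU(-9) = 0
y = w₂h = -1×0 = 0

Backward pass:
∂L/∂y = 2(y - t) = 2(0 - 3) = -6
∂y/∂h = w₂ = -1
∂h/∂z = 0 (ReLU derivative)
∂z/∂w₁ = x = 3

∂L/∂w₁ = -6 × -1 × 0 × 3 = 0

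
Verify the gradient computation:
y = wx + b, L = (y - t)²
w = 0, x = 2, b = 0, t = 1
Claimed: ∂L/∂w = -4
Correct

y = (0)(2) + 0 = 0
∂L/∂y = 2(y - t) = 2(0 - 1) = -2
∂y/∂w = x = 2
∂L/∂w = -2 × 2 = -4

Claimed value: -4
Correct: The correct gradient is -4.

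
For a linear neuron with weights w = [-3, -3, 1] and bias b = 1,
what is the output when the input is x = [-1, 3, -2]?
y = -7

y = (-3)(-1) + (-3)(3) + (1)(-2) + 1 = -7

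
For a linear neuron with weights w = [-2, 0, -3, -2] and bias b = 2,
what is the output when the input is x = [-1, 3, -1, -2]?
y = 11

y = (-2)(-1) + (0)(3) + (-3)(-1) + (-2)(-2) + 2 = 11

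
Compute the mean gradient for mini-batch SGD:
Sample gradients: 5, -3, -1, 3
Average gradient = 1

Average = (1/4)(5 + -3 + -1 + 3) = 4/4 = 1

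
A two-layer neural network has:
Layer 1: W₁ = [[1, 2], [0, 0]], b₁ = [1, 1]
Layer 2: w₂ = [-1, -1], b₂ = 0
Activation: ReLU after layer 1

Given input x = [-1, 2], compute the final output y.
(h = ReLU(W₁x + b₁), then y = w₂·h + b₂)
y = -5

Layer 1 pre-activation: z₁ = [4, 1]
After ReLU: h = [4, 1]
Layer 2 output: y = -1×4 + -1×1 + 0 = -5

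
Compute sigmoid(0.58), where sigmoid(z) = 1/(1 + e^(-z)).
0.6411

sigmoid(0.58) = 1/(1 + e^(-0.58)) = 1/(1 + 0.5599) = 0.6411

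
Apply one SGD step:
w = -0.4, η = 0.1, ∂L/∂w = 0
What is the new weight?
w_new = -0.4

w_new = w - η·∂L/∂w = -0.4 - 0.1×(0) = -0.4 - (0) = -0.4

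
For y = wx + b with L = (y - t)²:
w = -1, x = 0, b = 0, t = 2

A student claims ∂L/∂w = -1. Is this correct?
Incorrect

y = (-1)(0) + 0 = 0
∂L/∂y = 2(y - t) = 2(0 - 2) = -4
∂y/∂w = x = 0
∂L/∂w = -4 × 0 = 0

Claimed value: -1
Incorrect: The correct gradient is 0.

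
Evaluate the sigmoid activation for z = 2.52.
0.9255

sigmoid(2.52) = 1/(1 + e^(-2.52)) = 1/(1 + 0.08046) = 0.9255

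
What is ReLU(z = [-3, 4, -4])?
h = [0, 4, 0]

ReLU applied element-wise: max(0,-3)=0, max(0,4)=4, max(0,-4)=0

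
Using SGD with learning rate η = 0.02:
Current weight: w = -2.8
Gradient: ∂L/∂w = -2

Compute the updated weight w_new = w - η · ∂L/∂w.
w_new = -2.76

w_new = w - η·∂L/∂w = -2.8 - 0.02×(-2) = -2.8 - (-0.04) = -2.76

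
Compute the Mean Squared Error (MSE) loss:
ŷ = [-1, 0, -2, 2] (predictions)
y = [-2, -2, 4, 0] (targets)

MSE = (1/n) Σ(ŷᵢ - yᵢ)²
MSE = 11.25

MSE = (1/4)((-1--2)² + (0--2)² + (-2-4)² + (2-0)²) = (1/4)(1 + 4 + 36 + 4) = 11.25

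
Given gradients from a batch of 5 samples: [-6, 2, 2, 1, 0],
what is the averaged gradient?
Average gradient = -0.2

Average = (1/5)(-6 + 2 + 2 + 1 + 0) = -1/5 = -0.2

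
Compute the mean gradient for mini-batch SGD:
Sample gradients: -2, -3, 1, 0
Average gradient = -1

Average = (1/4)(-2 + -3 + 1 + 0) = -4/4 = -1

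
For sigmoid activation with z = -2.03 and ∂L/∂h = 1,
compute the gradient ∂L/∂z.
∂L/∂z = 0.1026

σ(-2.03) = 0.1161
σ'(-2.03) = σ(-2.03)(1 - σ(-2.03)) = 0.1161 × 0.8839 = 0.1026
∂L/∂z = ∂L/∂h · σ'(z) = 1 × 0.1026 = 0.1026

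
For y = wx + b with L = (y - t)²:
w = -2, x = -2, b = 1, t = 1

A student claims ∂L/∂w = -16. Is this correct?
Correct

y = (-2)(-2) + 1 = 5
∂L/∂y = 2(y - t) = 2(5 - 1) = 8
∂y/∂w = x = -2
∂L/∂w = 8 × -2 = -16

Claimed value: -16
Correct: The correct gradient is -16.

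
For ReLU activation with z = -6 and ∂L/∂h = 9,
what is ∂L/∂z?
∂L/∂z = 0

h = ReLU(-6) = 0
Since z < 0: ∂h/∂z = 0
∂L/∂z = ∂L/∂h · ∂h/∂z = 9 × 0 = 0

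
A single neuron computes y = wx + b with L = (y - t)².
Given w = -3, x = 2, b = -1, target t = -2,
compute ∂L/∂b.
∂L/∂b = -10

y = wx + b = (-3)(2) + -1 = -7
∂L/∂y = 2(y - t) = 2(-7 - -2) = -10
∂y/∂b = 1
∂L/∂b = ∂L/∂y · ∂y/∂b = -10 × 1 = -10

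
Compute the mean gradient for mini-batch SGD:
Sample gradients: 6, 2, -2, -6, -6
Average gradient = -1.2

Average = (1/5)(6 + 2 + -2 + -6 + -6) = -6/5 = -1.2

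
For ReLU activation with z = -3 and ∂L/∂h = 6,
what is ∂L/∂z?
∂L/∂z = 0

h = ReLU(-3) = 0
Since z < 0: ∂h/∂z = 0
∂L/∂z = ∂L/∂h · ∂h/∂z = 6 × 0 = 0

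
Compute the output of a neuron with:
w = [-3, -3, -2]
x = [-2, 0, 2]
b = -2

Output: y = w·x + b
y = 0

y = (-3)(-2) + (-3)(0) + (-2)(2) + -2 = 0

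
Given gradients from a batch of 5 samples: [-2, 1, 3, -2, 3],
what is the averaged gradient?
Average gradient = 0.6

Average = (1/5)(-2 + 1 + 3 + -2 + 3) = 3/5 = 0.6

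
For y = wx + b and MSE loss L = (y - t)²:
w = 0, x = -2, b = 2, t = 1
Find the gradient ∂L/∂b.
∂L/∂b = 2

y = wx + b = (0)(-2) + 2 = 2
∂L/∂y = 2(y - t) = 2(2 - 1) = 2
∂y/∂b = 1
∂L/∂b = ∂L/∂y · ∂y/∂b = 2 × 1 = 2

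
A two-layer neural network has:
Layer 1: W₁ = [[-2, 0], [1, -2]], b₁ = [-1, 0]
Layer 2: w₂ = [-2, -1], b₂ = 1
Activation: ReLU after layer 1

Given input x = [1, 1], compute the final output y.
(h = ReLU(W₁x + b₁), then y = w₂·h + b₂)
y = 1

Layer 1 pre-activation: z₁ = [-3, -1]
After ReLU: h = [0, 0]
Layer 2 output: y = -2×0 + -1×0 + 1 = 1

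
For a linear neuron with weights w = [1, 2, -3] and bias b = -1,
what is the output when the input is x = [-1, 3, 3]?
y = -5

y = (1)(-1) + (2)(3) + (-3)(3) + -1 = -5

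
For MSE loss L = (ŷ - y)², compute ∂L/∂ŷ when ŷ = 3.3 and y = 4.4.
∂L/∂ŷ = -2.2

∂L/∂ŷ = 2(ŷ - y) = 2(3.3 - 4.4) = 2(-1.1) = -2.2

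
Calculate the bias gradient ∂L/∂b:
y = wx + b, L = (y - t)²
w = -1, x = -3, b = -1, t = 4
∂L/∂b = -4

y = wx + b = (-1)(-3) + -1 = 2
∂L/∂y = 2(y - t) = 2(2 - 4) = -4
∂y/∂b = 1
∂L/∂b = ∂L/∂y · ∂y/∂b = -4 × 1 = -4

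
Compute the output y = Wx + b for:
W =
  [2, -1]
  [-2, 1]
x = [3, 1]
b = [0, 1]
y = [5, -4]

Wx = [2×3 + -1×1, -2×3 + 1×1]
   = [5, -5]
y = Wx + b = [5 + 0, -5 + 1] = [5, -4]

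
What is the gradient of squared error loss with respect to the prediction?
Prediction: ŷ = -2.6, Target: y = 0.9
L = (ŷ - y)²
∂L/∂ŷ = -7.0

∂L/∂ŷ = 2(ŷ - y) = 2(-2.6 - 0.9) = 2(-3.5) = -7.0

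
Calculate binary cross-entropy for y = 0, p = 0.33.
L = 0.4005

L = -0·log(0.33) - 1·log(0.67) = -log(0.67) = 0.4005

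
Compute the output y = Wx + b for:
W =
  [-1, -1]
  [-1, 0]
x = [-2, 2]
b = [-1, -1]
y = [-1, 1]

Wx = [-1×-2 + -1×2, -1×-2 + 0×2]
   = [0, 2]
y = Wx + b = [0 + -1, 2 + -1] = [-1, 1]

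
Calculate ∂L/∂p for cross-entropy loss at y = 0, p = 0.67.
∂L/∂p = 3.03

∂L/∂p = -y/p + (1-y)/(1-p) = 0 + 1/0.33 = 3.03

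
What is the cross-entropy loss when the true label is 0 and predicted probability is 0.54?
L = 0.7765

L = -0·log(0.54) - 1·log(0.46) = -log(0.46) = 0.7765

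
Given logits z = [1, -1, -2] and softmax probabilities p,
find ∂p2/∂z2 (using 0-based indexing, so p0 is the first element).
∂p2/∂z2 = 0.04025

p = softmax(z) = [0.8438, 0.1142, 0.04201]
p2 = 0.04201

∂p2/∂z2 = p2(1 - p2) = 0.04201 × (1 - 0.04201) = 0.04025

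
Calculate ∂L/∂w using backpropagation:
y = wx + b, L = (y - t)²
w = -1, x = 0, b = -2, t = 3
∂L/∂w = 0

y = wx + b = (-1)(0) + -2 = -2
∂L/∂y = 2(y - t) = 2(-2 - 3) = -10
∂y/∂w = x = 0
∂L/∂w = ∂L/∂y · ∂y/∂w = -10 × 0 = 0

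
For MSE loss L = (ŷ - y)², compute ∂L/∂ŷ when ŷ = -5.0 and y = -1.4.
∂L/∂ŷ = -7.2

∂L/∂ŷ = 2(ŷ - y) = 2(-5.0 - -1.4) = 2(-3.6) = -7.2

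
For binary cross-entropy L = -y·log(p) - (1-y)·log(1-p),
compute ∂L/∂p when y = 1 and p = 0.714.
∂L/∂p = -1.401

∂L/∂p = -y/p + (1-y)/(1-p) = -1/0.714 + 0 = -1.401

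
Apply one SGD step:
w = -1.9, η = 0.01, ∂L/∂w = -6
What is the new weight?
w_new = -1.84

w_new = w - η·∂L/∂w = -1.9 - 0.01×(-6) = -1.9 - (-0.06) = -1.84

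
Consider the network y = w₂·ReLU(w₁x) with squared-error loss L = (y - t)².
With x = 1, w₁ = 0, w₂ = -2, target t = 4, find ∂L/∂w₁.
∂L/∂w₁ = 0

Forward pass:
z = w₁x = 0×1 = 0
h = ReLU(0) = 0
y = w₂h = -2×0 = 0

Backward pass:
∂L/∂y = 2(y - t) = 2(0 - 4) = -8
∂y/∂h = w₂ = -2
∂h/∂z = 0 (ReLU derivative)
∂z/∂w₁ = x = 1

∂L/∂w₁ = -8 × -2 × 0 × 1 = 0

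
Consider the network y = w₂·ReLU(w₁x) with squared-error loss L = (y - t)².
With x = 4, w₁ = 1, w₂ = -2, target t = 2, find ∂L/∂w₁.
∂L/∂w₁ = 160

Forward pass:
z = w₁x = 1×4 = 4
h = ReLU(4) = 4
y = w₂h = -2×4 = -8

Backward pass:
∂L/∂y = 2(y - t) = 2(-8 - 2) = -20
∂y/∂h = w₂ = -2
∂h/∂z = 1 (ReLU derivative)
∂z/∂w₁ = x = 4

∂L/∂w₁ = -20 × -2 × 1 × 4 = 160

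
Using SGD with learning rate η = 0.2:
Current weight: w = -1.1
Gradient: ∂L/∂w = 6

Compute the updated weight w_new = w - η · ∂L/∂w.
w_new = -2.3

w_new = w - η·∂L/∂w = -1.1 - 0.2×(6) = -1.1 - (1.2) = -2.3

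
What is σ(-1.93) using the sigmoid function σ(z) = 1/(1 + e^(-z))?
0.1268

sigmoid(-1.93) = 1/(1 + e^(1.93)) = 1/(1 + 6.89) = 0.1268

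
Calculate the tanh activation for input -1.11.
-0.8041

tanh(-1.11) = (e^(-1.11) - e^(1.11))/(e^(-1.11) + e^(1.11)) = -0.8041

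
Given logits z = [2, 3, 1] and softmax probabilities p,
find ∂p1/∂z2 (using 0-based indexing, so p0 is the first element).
∂p1/∂z2 = -0.05989

p = softmax(z) = [0.2447, 0.6652, 0.09003]
p1 = 0.6652, p2 = 0.09003

∂p1/∂z2 = -p1 × p2 = -0.6652 × 0.09003 = -0.05989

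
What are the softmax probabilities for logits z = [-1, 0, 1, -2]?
p = [0.0871, 0.2369, 0.6439, 0.0321]

exp(z) = [0.3679, 1, 2.718, 0.1353]
Sum = 4.221
p = [0.0871, 0.2369, 0.6439, 0.0321]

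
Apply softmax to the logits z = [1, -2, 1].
p = [0.4879, 0.0243, 0.4879]

exp(z) = [2.718, 0.1353, 2.718]
Sum = 5.572
p = [0.4879, 0.0243, 0.4879]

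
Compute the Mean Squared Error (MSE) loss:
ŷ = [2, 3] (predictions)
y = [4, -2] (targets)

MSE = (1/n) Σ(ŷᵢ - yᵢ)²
MSE = 14.5

MSE = (1/2)((2-4)² + (3--2)²) = (1/2)(4 + 25) = 14.5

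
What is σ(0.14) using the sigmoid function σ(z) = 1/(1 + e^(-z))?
0.5349

sigmoid(0.14) = 1/(1 + e^(-0.14)) = 1/(1 + 0.8694) = 0.5349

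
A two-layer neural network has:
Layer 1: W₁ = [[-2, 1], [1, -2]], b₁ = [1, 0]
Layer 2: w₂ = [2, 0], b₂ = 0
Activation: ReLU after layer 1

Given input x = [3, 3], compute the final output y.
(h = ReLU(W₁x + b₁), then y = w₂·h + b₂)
y = 0

Layer 1 pre-activation: z₁ = [-2, -3]
After ReLU: h = [0, 0]
Layer 2 output: y = 2×0 + 0×0 + 0 = 0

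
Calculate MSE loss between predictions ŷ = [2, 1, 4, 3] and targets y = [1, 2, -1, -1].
MSE = 10.75

MSE = (1/4)((2-1)² + (1-2)² + (4--1)² + (3--1)²) = (1/4)(1 + 1 + 25 + 16) = 10.75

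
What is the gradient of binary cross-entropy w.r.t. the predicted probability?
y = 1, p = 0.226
∂L/∂p = -4.425

∂L/∂p = -y/p + (1-y)/(1-p) = -1/0.226 + 0 = -4.425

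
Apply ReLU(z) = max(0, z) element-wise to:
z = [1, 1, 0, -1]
h = [1, 1, 0, 0]

ReLU applied element-wise: max(0,1)=1, max(0,1)=1, max(0,0)=0, max(0,-1)=0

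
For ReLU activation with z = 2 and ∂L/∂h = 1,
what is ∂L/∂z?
∂L/∂z = 1

h = ReLU(2) = 2
Since z > 0: ∂h/∂z = 1
∂L/∂z = ∂L/∂h · ∂h/∂z = 1 × 1 = 1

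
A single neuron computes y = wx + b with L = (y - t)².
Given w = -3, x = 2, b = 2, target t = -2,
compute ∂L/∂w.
∂L/∂w = -8

y = wx + b = (-3)(2) + 2 = -4
∂L/∂y = 2(y - t) = 2(-4 - -2) = -4
∂y/∂w = x = 2
∂L/∂w = ∂L/∂y · ∂y/∂w = -4 × 2 = -8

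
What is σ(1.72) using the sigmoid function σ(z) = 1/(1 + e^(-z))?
0.8481

sigmoid(1.72) = 1/(1 + e^(-1.72)) = 1/(1 + 0.1791) = 0.8481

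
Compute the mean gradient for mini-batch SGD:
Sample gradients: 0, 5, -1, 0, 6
Average gradient = 2

Average = (1/5)(0 + 5 + -1 + 0 + 6) = 10/5 = 2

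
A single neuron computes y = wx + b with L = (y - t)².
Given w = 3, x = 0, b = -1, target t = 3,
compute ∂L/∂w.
∂L/∂w = 0

y = wx + b = (3)(0) + -1 = -1
∂L/∂y = 2(y - t) = 2(-1 - 3) = -8
∂y/∂w = x = 0
∂L/∂w = ∂L/∂y · ∂y/∂w = -8 × 0 = 0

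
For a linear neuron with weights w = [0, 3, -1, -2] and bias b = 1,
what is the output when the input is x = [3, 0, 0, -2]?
y = 5

y = (0)(3) + (3)(0) + (-1)(0) + (-2)(-2) + 1 = 5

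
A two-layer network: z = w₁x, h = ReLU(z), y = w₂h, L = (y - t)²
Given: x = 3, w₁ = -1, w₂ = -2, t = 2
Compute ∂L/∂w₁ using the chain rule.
∂L/∂w₁ = 0

Forward pass:
z = w₁x = -1×3 = -3
h = ReLU(-3) = 0
y = w₂h = -2×0 = 0

Backward pass:
∂L/∂y = 2(y - t) = 2(0 - 2) = -4
∂y/∂h = w₂ = -2
∂h/∂z = 0 (ReLU derivative)
∂z/∂w₁ = x = 3

∂L/∂w₁ = -4 × -2 × 0 × 3 = 0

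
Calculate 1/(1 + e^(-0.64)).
0.6548

sigmoid(0.64) = 1/(1 + e^(-0.64)) = 1/(1 + 0.5273) = 0.6548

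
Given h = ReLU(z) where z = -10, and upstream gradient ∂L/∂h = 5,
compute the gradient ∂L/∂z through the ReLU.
∂L/∂z = 0

h = ReLU(-10) = 0
Since z < 0: ∂h/∂z = 0
∂L/∂z = ∂L/∂h · ∂h/∂z = 5 × 0 = 0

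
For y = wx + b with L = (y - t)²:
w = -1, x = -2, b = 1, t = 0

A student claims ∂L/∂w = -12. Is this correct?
Correct

y = (-1)(-2) + 1 = 3
∂L/∂y = 2(y - t) = 2(3 - 0) = 6
∂y/∂w = x = -2
∂L/∂w = 6 × -2 = -12

Claimed value: -12
Correct: The correct gradient is -12.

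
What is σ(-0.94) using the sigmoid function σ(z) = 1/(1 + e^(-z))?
0.2809

sigmoid(-0.94) = 1/(1 + e^(0.94)) = 1/(1 + 2.56) = 0.2809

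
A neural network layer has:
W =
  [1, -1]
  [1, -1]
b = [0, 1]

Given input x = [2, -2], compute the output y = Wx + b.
y = [4, 5]

Wx = [1×2 + -1×-2, 1×2 + -1×-2]
   = [4, 4]
y = Wx + b = [4 + 0, 4 + 1] = [4, 5]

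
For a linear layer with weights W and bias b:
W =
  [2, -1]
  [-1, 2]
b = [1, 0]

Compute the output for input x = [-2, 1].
y = [-4, 4]

Wx = [2×-2 + -1×1, -1×-2 + 2×1]
   = [-5, 4]
y = Wx + b = [-5 + 1, 4 + 0] = [-4, 4]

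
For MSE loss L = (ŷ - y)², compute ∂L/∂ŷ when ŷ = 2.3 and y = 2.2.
∂L/∂ŷ = 0.2

∂L/∂ŷ = 2(ŷ - y) = 2(2.3 - 2.2) = 2(0.1) = 0.2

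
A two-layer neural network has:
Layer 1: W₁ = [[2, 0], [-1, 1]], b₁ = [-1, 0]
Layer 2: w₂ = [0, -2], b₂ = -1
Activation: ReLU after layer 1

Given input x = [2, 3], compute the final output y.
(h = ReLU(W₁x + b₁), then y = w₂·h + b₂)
y = -3

Layer 1 pre-activation: z₁ = [3, 1]
After ReLU: h = [3, 1]
Layer 2 output: y = 0×3 + -2×1 + -1 = -3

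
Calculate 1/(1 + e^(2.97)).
0.0488

sigmoid(-2.97) = 1/(1 + e^(2.97)) = 1/(1 + 19.49) = 0.0488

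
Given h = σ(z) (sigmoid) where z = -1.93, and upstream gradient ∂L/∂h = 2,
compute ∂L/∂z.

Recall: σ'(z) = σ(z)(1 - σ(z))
∂L/∂z = 0.2214

σ(-1.93) = 0.1268
σ'(-1.93) = σ(-1.93)(1 - σ(-1.93)) = 0.1268 × 0.8732 = 0.1107
∂L/∂z = ∂L/∂h · σ'(z) = 2 × 0.1107 = 0.2214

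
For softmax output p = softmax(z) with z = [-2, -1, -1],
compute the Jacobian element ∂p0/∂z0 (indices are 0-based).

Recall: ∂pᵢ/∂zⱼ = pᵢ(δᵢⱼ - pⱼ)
∂p0/∂z0 = 0.1312

p = softmax(z) = [0.1554, 0.4223, 0.4223]
p0 = 0.1554

∂p0/∂z0 = p0(1 - p0) = 0.1554 × (1 - 0.1554) = 0.1312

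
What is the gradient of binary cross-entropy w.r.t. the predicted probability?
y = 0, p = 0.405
∂L/∂p = 1.681

∂L/∂p = -y/p + (1-y)/(1-p) = 0 + 1/0.595 = 1.681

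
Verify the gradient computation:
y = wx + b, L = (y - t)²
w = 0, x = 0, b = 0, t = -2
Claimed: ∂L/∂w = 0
Correct

y = (0)(0) + 0 = 0
∂L/∂y = 2(y - t) = 2(0 - -2) = 4
∂y/∂w = x = 0
∂L/∂w = 4 × 0 = 0

Claimed value: 0
Correct: The correct gradient is 0.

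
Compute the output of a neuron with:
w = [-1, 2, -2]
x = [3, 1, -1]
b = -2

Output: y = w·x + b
y = -1

y = (-1)(3) + (2)(1) + (-2)(-1) + -2 = -1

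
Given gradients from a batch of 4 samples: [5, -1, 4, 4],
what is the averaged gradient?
Average gradient = 3

Average = (1/4)(5 + -1 + 4 + 4) = 12/4 = 3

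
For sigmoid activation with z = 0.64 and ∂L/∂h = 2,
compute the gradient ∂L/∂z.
∂L/∂z = 0.4521

σ(0.64) = 0.6548
σ'(0.64) = σ(0.64)(1 - σ(0.64)) = 0.6548 × 0.3452 = 0.2261
∂L/∂z = ∂L/∂h · σ'(z) = 2 × 0.2261 = 0.4521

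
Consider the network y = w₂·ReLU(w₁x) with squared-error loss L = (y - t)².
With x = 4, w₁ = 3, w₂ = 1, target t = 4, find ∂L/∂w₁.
∂L/∂w₁ = 64

Forward pass:
z = w₁x = 3×4 = 12
h = ReLU(12) = 12
y = w₂h = 1×12 = 12

Backward pass:
∂L/∂y = 2(y - t) = 2(12 - 4) = 16
∂y/∂h = w₂ = 1
∂h/∂z = 1 (ReLU derivative)
∂z/∂w₁ = x = 4

∂L/∂w₁ = 16 × 1 × 1 × 4 = 64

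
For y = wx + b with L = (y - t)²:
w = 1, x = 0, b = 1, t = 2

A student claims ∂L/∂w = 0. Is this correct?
Correct

y = (1)(0) + 1 = 1
∂L/∂y = 2(y - t) = 2(1 - 2) = -2
∂y/∂w = x = 0
∂L/∂w = -2 × 0 = 0

Claimed value: 0
Correct: The correct gradient is 0.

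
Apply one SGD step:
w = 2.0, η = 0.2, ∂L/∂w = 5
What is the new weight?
w_new = 1

w_new = w - η·∂L/∂w = 2.0 - 0.2×(5) = 2.0 - (1) = 1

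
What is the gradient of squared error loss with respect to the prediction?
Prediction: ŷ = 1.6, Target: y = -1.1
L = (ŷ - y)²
∂L/∂ŷ = 5.4

∂L/∂ŷ = 2(ŷ - y) = 2(1.6 - -1.1) = 2(2.7) = 5.4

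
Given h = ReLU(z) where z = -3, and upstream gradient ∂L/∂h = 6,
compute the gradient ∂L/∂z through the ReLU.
∂L/∂z = 0

h = ReLU(-3) = 0
Since z < 0: ∂h/∂z = 0
∂L/∂z = ∂L/∂h · ∂h/∂z = 6 × 0 = 0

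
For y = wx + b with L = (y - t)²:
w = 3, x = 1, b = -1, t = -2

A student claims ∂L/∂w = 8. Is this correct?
Correct

y = (3)(1) + -1 = 2
∂L/∂y = 2(y - t) = 2(2 - -2) = 8
∂y/∂w = x = 1
∂L/∂w = 8 × 1 = 8

Claimed value: 8
Correct: The correct gradient is 8.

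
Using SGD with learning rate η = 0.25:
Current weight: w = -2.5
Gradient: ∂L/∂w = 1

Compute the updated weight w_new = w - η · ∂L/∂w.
w_new = -2.75

w_new = w - η·∂L/∂w = -2.5 - 0.25×(1) = -2.5 - (0.25) = -2.75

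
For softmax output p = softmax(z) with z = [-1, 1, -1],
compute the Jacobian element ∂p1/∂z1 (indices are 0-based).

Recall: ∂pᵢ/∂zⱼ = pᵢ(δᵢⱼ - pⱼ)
∂p1/∂z1 = 0.1676

p = softmax(z) = [0.1065, 0.787, 0.1065]
p1 = 0.787

∂p1/∂z1 = p1(1 - p1) = 0.787 × (1 - 0.787) = 0.1676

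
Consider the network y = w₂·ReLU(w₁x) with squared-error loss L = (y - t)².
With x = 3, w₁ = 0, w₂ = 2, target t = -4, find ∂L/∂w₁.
∂L/∂w₁ = 0

Forward pass:
z = w₁x = 0×3 = 0
h = ReLU(0) = 0
y = w₂h = 2×0 = 0

Backward pass:
∂L/∂y = 2(y - t) = 2(0 - -4) = 8
∂y/∂h = w₂ = 2
∂h/∂z = 0 (ReLU derivative)
∂z/∂w₁ = x = 3

∂L/∂w₁ = 8 × 2 × 0 × 3 = 0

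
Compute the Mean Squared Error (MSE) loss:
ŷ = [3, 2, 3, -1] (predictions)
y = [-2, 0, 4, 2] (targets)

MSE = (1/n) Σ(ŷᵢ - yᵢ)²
MSE = 9.75

MSE = (1/4)((3--2)² + (2-0)² + (3-4)² + (-1-2)²) = (1/4)(25 + 4 + 1 + 9) = 9.75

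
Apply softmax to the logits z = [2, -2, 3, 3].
p = [0.1549, 0.0028, 0.4211, 0.4211]

exp(z) = [7.389, 0.1353, 20.09, 20.09]
Sum = 47.7
p = [0.1549, 0.0028, 0.4211, 0.4211]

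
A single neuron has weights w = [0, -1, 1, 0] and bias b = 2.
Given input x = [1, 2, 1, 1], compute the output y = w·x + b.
y = 1

y = (0)(1) + (-1)(2) + (1)(1) + (0)(1) + 2 = 1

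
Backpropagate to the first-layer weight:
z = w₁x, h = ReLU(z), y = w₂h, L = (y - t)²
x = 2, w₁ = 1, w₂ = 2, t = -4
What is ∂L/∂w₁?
∂L/∂w₁ = 64

Forward pass:
z = w₁x = 1×2 = 2
h = ReLU(2) = 2
y = w₂h = 2×2 = 4

Backward pass:
∂L/∂y = 2(y - t) = 2(4 - -4) = 16
∂y/∂h = w₂ = 2
∂h/∂z = 1 (ReLU derivative)
∂z/∂w₁ = x = 2

∂L/∂w₁ = 16 × 2 × 1 × 2 = 64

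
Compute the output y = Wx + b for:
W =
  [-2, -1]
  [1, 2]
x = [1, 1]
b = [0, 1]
y = [-3, 4]

Wx = [-2×1 + -1×1, 1×1 + 2×1]
   = [-3, 3]
y = Wx + b = [-3 + 0, 3 + 1] = [-3, 4]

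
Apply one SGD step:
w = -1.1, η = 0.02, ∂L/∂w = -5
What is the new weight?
w_new = -1

w_new = w - η·∂L/∂w = -1.1 - 0.02×(-5) = -1.1 - (-0.1) = -1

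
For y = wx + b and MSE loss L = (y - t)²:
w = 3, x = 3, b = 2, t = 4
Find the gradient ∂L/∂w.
∂L/∂w = 42

y = wx + b = (3)(3) + 2 = 11
∂L/∂y = 2(y - t) = 2(11 - 4) = 14
∂y/∂w = x = 3
∂L/∂w = ∂L/∂y · ∂y/∂w = 14 × 3 = 42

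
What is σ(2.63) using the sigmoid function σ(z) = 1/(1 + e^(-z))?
0.9328

sigmoid(2.63) = 1/(1 + e^(-2.63)) = 1/(1 + 0.07208) = 0.9328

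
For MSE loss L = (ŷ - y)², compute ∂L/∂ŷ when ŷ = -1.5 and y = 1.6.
∂L/∂ŷ = -6.2

∂L/∂ŷ = 2(ŷ - y) = 2(-1.5 - 1.6) = 2(-3.1) = -6.2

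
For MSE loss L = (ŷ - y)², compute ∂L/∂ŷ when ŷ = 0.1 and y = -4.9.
∂L/∂ŷ = 10.0

∂L/∂ŷ = 2(ŷ - y) = 2(0.1 - -4.9) = 2(5.0) = 10.0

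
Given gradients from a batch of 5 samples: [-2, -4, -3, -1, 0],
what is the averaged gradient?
Average gradient = -2

Average = (1/5)(-2 + -4 + -3 + -1 + 0) = -10/5 = -2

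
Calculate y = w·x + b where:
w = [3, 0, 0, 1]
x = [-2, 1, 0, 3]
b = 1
y = -2

y = (3)(-2) + (0)(1) + (0)(0) + (1)(3) + 1 = -2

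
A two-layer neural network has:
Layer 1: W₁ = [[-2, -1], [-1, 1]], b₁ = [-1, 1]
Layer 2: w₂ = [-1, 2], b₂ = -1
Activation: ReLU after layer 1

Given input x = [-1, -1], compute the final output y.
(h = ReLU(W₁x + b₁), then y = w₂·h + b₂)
y = -1

Layer 1 pre-activation: z₁ = [2, 1]
After ReLU: h = [2, 1]
Layer 2 output: y = -1×2 + 2×1 + -1 = -1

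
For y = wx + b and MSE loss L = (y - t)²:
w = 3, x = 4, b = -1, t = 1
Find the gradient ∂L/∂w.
∂L/∂w = 80

y = wx + b = (3)(4) + -1 = 11
∂L/∂y = 2(y - t) = 2(11 - 1) = 20
∂y/∂w = x = 4
∂L/∂w = ∂L/∂y · ∂y/∂w = 20 × 4 = 80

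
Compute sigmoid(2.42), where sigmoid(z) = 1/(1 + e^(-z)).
0.9183

sigmoid(2.42) = 1/(1 + e^(-2.42)) = 1/(1 + 0.08892) = 0.9183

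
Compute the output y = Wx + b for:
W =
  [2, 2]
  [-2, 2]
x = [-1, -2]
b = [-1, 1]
y = [-7, -1]

Wx = [2×-1 + 2×-2, -2×-1 + 2×-2]
   = [-6, -2]
y = Wx + b = [-6 + -1, -2 + 1] = [-7, -1]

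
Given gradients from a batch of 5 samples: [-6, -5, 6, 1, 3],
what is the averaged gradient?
Average gradient = -0.2

Average = (1/5)(-6 + -5 + 6 + 1 + 3) = -1/5 = -0.2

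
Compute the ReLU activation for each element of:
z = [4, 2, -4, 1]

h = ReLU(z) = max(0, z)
h = [4, 2, 0, 1]

ReLU applied element-wise: max(0,4)=4, max(0,2)=2, max(0,-4)=0, max(0,1)=1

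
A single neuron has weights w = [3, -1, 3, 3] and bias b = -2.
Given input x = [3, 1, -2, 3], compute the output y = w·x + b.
y = 9

y = (3)(3) + (-1)(1) + (3)(-2) + (3)(3) + -2 = 9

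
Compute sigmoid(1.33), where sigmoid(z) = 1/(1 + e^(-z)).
0.7908

sigmoid(1.33) = 1/(1 + e^(-1.33)) = 1/(1 + 0.2645) = 0.7908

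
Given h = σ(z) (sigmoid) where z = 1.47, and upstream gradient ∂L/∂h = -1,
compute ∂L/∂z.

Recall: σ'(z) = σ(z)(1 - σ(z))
∂L/∂z = -0.152

σ(1.47) = 0.8131
σ'(1.47) = σ(1.47)(1 - σ(1.47)) = 0.8131 × 0.1869 = 0.152
∂L/∂z = ∂L/∂h · σ'(z) = -1 × 0.152 = -0.152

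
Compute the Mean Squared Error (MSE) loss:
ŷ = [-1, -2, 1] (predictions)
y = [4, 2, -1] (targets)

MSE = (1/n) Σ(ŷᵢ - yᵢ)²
MSE = 15

MSE = (1/3)((-1-4)² + (-2-2)² + (1--1)²) = (1/3)(25 + 16 + 4) = 15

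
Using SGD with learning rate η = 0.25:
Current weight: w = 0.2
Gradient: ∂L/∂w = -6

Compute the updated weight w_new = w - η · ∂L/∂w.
w_new = 1.7

w_new = w - η·∂L/∂w = 0.2 - 0.25×(-6) = 0.2 - (-1.5) = 1.7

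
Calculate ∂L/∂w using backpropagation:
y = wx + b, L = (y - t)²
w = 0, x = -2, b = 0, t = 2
∂L/∂w = 8

y = wx + b = (0)(-2) + 0 = 0
∂L/∂y = 2(y - t) = 2(0 - 2) = -4
∂y/∂w = x = -2
∂L/∂w = ∂L/∂y · ∂y/∂w = -4 × -2 = 8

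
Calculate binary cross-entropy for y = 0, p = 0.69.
L = 1.171

L = -0·log(0.69) - 1·log(0.31) = -log(0.31) = 1.171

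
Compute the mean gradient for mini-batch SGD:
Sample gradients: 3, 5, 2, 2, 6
Average gradient = 3.6

Average = (1/5)(3 + 5 + 2 + 2 + 6) = 18/5 = 3.6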